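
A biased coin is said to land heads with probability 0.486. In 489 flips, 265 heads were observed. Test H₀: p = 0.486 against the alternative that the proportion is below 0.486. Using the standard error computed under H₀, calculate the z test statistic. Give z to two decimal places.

p̂ = 265/489 ≈ 0.5419.
SE = √(p₀(1−p₀)/n) = √(0.2498/489) = 0.0226.
z = (0.5419 − 0.486)/0.0226 = 0.0559/0.0226 = 2.47.
p-value = P(Z < 2.474) ≈ 0.9933.

z = 2.47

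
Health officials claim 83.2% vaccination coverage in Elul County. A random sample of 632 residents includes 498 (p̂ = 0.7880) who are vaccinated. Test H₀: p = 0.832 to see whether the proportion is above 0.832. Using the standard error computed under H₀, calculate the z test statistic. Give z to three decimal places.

z = -2.960

p̂ = 498/632 ≈ 0.787975.
Under H₀, SE = √(0.832·0.168/632) = √(0.000221165) = 0.014872.
z = (0.787975 − 0.832)/0.014872 = -0.044025/0.014872 = -2.960.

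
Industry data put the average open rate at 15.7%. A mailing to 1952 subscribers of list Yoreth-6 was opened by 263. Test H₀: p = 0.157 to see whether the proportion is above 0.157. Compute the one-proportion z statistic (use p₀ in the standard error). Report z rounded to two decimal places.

p̂ = 263/1952 ≈ 0.134734.
SE = √(p₀(1−p₀)/n) = √(0.13235/1952) = 0.008234.
z = (0.134734 − 0.157)/0.008234 = -0.022266/0.008234 = -2.70.
p-value = P(Z > -2.704) ≈ 0.9966.

z = -2.70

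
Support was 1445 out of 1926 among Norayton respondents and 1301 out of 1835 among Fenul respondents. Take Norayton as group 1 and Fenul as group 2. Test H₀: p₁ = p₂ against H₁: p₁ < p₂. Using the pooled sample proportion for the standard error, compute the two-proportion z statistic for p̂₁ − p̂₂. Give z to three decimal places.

z = 2.850

p̂₁ = 1445/1926 ≈ 0.75026, p̂₂ = 1301/1835 ≈ 0.70899.
Pooled p̂ = (1445+1301)/(1926+1835) = 2746/3761 = 0.73012.
SE = √(0.197042 × 0.00106417) = 0.01448.
z = (0.75026 − 0.70899)/0.01448 = 0.04127/0.01448 = 2.850.
p-value = P(Z < 2.850) ≈ 0.9978.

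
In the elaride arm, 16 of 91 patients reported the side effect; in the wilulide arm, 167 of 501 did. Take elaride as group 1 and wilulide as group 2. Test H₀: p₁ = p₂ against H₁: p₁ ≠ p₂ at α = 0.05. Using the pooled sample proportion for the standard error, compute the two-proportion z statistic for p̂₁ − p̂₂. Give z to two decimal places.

z = -2.99

p̂₁ = 16/91 ≈ 0.1758, p̂₂ = 167/501 ≈ 0.3333.
Pooled p̂ = (16+167)/(91+501) = 183/592 = 0.3091.
SE = √(p̂(1−p̂)(1/n₁+1/n₂)) = √(0.3091·0.6909·0.012985) = √(0.00277315) = 0.0527.
z = (0.1758 − 0.3333)/0.0527 = -0.1575/0.0527 = -2.99.
p-value = 2·P(Z > 2.991) ≈ 0.0028, so at α = 0.05 we reject H₀.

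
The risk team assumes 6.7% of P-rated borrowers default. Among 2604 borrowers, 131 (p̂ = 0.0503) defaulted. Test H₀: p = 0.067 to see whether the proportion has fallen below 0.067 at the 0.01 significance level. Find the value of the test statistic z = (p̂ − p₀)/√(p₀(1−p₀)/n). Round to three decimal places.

p̂ = 131/2604 ≈ 0.050307.
SE = √(p₀(1−p₀)/n) = √(0.062511/2604) = 0.004900.
z = (0.050307 − 0.067)/0.004900 = -0.016693/0.004900 = -3.407.
p-value = P(Z < -3.407) ≈ 0.0003; since p < α = 0.01, reject H₀.

z = -3.407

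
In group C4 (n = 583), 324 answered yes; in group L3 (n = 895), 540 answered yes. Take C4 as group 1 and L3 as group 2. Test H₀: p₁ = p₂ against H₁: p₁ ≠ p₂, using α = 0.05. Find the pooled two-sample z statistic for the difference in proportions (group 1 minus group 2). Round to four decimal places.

p̂₁ = 324/583 ≈ 0.555746, p̂₂ = 540/895 ≈ 0.603352.
Pooled p̂ = (324+540)/(583+895) = 864/1478 = 0.584574.
SE = √(p̂(1−p̂)(1/n₁+1/n₂)) = √(0.584574·0.415426·0.00283258) = √(0.000687885) = 0.026228.
z = (0.555746 − 0.603352)/0.026228 = -0.047606/0.026228 = -1.8151.
Two-sided p-value ≈ 2·Φ(−1.815) = 0.0695. With α = 0.05, fail to reject H₀.

z = -1.8151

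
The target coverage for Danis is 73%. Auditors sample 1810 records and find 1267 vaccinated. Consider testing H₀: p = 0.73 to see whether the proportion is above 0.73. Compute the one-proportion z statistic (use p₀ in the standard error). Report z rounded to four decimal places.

p̂ = 1267/1810 ≈ 0.700000.
SE = √(p₀(1−p₀)/n) = √(0.1971/1810) = 0.010435.
z = (0.700000 − 0.73)/0.010435 = -0.030000/0.010435 = -2.8749.
p-value = P(Z > -2.875) ≈ 0.9980.

z = -2.8749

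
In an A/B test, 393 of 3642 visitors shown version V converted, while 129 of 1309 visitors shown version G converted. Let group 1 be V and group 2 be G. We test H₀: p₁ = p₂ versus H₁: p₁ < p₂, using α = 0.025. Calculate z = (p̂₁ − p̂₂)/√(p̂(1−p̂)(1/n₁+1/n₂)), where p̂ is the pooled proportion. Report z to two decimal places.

p̂₁ = 393/3642 = 0.1079, p̂₂ = 129/1309 = 0.0985.
Pooled p̂ = (393+129)/(3642+1309) = 522/4951 = 0.1054.
SE = √(0.0943171 × 0.00103852) = 0.0099.
z = (0.1079 − 0.0985)/0.0099 = 0.0094/0.0099 = 0.95.
p-value = P(Z < 0.946) ≈ 0.8278. With α = 0.025, fail to reject H₀.

z = 0.95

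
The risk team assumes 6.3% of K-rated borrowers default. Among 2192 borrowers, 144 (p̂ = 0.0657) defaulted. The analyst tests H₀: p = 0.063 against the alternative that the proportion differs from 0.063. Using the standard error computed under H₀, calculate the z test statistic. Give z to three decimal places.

p̂ = 144/2192 = 0.065693.
SE = √(p₀(1−p₀)/n) = √(0.059031/2192) = 0.005189.
z = (0.065693 − 0.063)/0.005189 = 0.002693/0.005189 = 0.519.

z = 0.519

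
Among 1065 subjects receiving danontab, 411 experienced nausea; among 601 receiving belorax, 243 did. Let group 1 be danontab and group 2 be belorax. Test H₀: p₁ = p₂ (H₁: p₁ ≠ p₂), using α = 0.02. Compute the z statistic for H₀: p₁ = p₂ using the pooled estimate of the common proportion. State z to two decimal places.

p̂₁ = 411/1065 ≈ 0.3859, p̂₂ = 243/601 ≈ 0.4043.
Pooled p̂ = (411+243)/(1065+601) = 654/1666 = 0.3926.
SE = √(0.238456 × 0.00260286) = 0.0249.
z = (0.3859 − 0.4043)/0.0249 = -0.0184/0.0249 = -0.74.
Two-sided p-value ≈ 2·Φ(−0.739) = 0.4599. With α = 0.02, fail to reject H₀.

z = -0.74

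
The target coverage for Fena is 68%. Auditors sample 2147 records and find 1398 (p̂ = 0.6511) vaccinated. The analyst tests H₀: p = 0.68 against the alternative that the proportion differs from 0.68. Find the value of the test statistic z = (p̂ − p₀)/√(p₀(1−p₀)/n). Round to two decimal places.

z = -2.87

p̂ = 1398/2147 ≈ 0.65114.
Under H₀, SE = √(0.68·0.32/2147) = √(0.000101351) = 0.01007.
z = (0.65114 − 0.68)/0.01007 = -0.02886/0.01007 = -2.87.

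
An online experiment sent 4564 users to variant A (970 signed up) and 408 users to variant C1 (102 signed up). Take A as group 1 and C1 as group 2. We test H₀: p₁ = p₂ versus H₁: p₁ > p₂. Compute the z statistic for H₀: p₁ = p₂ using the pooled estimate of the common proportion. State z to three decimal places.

z = -1.763

p̂₁ = 970/4564 ≈ 0.21253, p̂₂ = 102/408 ≈ 0.25000.
Pooled p̂ = (970+102)/(4564+408) = 1072/4972 = 0.21561.
SE = √(0.169121 × 0.00267009) = 0.02125.
z = (0.21253 − 0.25000)/0.02125 = -0.03747/0.02125 = -1.763.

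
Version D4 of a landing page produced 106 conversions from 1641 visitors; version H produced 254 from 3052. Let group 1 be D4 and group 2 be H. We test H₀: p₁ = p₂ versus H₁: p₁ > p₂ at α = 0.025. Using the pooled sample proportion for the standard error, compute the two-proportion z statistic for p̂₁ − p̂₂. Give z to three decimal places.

p̂₁ = 106/1641 ≈ 0.064595, p̂₂ = 254/3052 ≈ 0.083224.
Pooled p̂ = (106+254)/(1641+3052) = 360/4693 = 0.076710.
SE = √(0.0708256 × 0.000937039) = 0.008147.
z = (0.064595 − 0.083224)/0.008147 = -0.018629/0.008147 = -2.287.
p-value = P(Z > -2.287) ≈ 0.9889. With α = 0.025, fail to reject H₀.

z = -2.287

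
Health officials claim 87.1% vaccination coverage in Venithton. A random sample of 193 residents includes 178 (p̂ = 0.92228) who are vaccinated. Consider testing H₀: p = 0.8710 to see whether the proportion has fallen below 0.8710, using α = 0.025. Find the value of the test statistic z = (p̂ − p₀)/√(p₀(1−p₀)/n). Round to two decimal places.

p̂ = 178/193 ≈ 0.9223.
SE = √(p₀(1−p₀)/n) = √(0.11236/193) = 0.0241.
z = (0.9223 − 0.871)/0.0241 = 0.0513/0.0241 = 2.13.
p-value = P(Z < 2.125) ≈ 0.9832, so at α = 0.025 we fail to reject H₀.

z = 2.13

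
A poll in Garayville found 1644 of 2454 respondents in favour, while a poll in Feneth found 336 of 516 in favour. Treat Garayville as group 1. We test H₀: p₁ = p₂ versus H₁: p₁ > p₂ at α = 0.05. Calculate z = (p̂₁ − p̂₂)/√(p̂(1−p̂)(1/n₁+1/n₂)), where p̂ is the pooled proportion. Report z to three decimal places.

z = 0.822

p̂₁ = 1644/2454 = 0.66993, p̂₂ = 336/516 = 0.65116.
Pooled p̂ = (1644+336)/(2454+516) = 1980/2970 = 0.66667.
SE = √(0.222222 × 0.00234548) = 0.02283.
z = (0.66993 − 0.65116)/0.02283 = 0.01877/0.02283 = 0.822.
p-value = P(Z > 0.822) ≈ 0.2056. With α = 0.05, fail to reject H₀.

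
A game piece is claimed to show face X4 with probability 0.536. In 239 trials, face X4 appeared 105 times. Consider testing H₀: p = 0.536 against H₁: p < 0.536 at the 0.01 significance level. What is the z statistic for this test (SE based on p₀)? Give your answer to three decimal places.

p̂ = 105/239 = 0.43933.
SE = √(p₀(1−p₀)/n) = √(0.2487/239) = 0.03226.
z = (0.43933 − 0.536)/0.03226 = -0.09667/0.03226 = -2.997.
p-value = P(Z < -2.997) ≈ 0.0014; since p < α = 0.01, reject H₀.

z = -2.997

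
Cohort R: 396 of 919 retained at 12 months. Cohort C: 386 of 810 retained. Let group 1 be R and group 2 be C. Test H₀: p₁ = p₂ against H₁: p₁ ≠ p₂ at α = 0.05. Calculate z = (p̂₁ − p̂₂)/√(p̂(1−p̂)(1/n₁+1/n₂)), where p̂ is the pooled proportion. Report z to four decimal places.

p̂₁ = 396/919 ≈ 0.430903, p̂₂ = 386/810 ≈ 0.476543.
Pooled p̂ = (396+386)/(919+810) = 782/1729 = 0.452285.
SE = √(p̂(1−p̂)(1/n₁+1/n₂)) = √(0.452285·0.547715·0.00232271) = √(0.000575389) = 0.023987.
z = (0.430903 − 0.476543)/0.023987 = -0.045640/0.023987 = -1.9027.
Two-sided p-value ≈ 2·Φ(−1.903) = 0.0571; since p > α = 0.05, fail to reject H₀.

z = -1.9027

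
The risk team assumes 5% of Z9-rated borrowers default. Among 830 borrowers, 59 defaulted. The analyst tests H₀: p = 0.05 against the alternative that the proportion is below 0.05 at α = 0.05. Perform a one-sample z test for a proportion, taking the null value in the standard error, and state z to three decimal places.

z = 2.787

p̂ = 59/830 ≈ 0.071084.
Standard error under H₀: √(0.05×0.95/830) = 0.007565.
z = (0.071084 − 0.05)/0.007565 = 0.021084/0.007565 = 2.787.
p-value = P(Z < 2.787) ≈ 0.9973, so at α = 0.05 we fail to reject H₀.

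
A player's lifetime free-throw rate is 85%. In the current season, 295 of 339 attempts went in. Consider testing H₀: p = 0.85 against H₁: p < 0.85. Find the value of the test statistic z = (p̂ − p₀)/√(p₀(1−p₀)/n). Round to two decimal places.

z = 1.04

p̂ = 295/339 ≈ 0.8702.
Standard error under H₀: √(0.85×0.15/339) = 0.0194.
z = (0.8702 − 0.85)/0.0194 = 0.0202/0.0194 = 1.04.
p-value = P(Z < 1.042) ≈ 0.8513.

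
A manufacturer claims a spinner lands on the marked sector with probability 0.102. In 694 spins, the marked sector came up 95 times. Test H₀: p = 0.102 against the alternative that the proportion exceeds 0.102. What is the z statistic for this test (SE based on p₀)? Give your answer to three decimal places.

p̂ = 95/694 = 0.13689.
Under H₀, SE = √(0.102·0.898/694) = √(0.000131983) = 0.01149.
z = (0.13689 − 0.102)/0.01149 = 0.03489/0.01149 = 3.037.

z = 3.037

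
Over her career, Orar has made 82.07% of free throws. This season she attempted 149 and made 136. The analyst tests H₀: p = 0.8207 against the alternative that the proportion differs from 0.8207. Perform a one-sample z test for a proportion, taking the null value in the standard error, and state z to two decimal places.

z = 2.93

p̂ = 136/149 ≈ 0.9128.
Standard error under H₀: √(0.8207×0.1793/149) = 0.0314.
z = (0.9128 − 0.8207)/0.0314 = 0.0921/0.0314 = 2.93.
p-value = 2·P(Z > 2.929) ≈ 0.0034.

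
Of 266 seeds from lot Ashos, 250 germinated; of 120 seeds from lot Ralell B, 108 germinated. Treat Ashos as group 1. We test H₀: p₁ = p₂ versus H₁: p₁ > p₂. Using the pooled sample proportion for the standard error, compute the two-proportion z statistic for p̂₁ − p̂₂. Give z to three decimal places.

z = 1.397

p̂₁ = 250/266 = 0.93985, p̂₂ = 108/120 = 0.90000.
Pooled p̂ = (250+108)/(266+120) = 358/386 = 0.92746.
SE = √(0.067277 × 0.0120927) = 0.02852.
z = (0.93985 − 0.90000)/0.02852 = 0.03985/0.02852 = 1.397.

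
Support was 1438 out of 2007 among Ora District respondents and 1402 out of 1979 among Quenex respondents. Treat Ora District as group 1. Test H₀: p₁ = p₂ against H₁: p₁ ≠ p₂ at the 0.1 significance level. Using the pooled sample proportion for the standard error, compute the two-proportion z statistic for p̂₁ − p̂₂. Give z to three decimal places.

z = 0.562

p̂₁ = 1438/2007 = 0.716492, p̂₂ = 1402/1979 = 0.708439.
Pooled p̂ = (1438+1402)/(2007+1979) = 2840/3986 = 0.712494.
SE = √(0.204846 × 0.00100356) = 0.014338.
z = (0.716492 − 0.708439)/0.014338 = 0.008053/0.014338 = 0.562.
Two-sided p-value ≈ 2·Φ(−0.562) = 0.5743. With α = 0.1, fail to reject H₀.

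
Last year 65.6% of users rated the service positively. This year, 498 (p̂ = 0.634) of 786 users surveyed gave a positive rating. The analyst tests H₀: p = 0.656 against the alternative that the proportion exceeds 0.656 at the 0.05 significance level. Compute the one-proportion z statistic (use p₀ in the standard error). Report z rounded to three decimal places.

z = -1.323

p̂ = 498/786 ≈ 0.63359.
Under H₀, SE = √(0.656·0.344/786) = √(0.000287104) = 0.01694.
z = (0.63359 − 0.656)/0.01694 = -0.02241/0.01694 = -1.323.
p-value = P(Z > -1.323) ≈ 0.9070, so at α = 0.05 we fail to reject H₀.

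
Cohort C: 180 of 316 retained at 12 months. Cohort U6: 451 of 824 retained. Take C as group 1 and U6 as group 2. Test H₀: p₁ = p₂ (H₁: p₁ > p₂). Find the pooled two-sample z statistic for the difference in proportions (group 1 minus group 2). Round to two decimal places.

p̂₁ = 180/316 ≈ 0.5696, p̂₂ = 451/824 ≈ 0.5473.
Pooled p̂ = (180+451)/(316+824) = 631/1140 = 0.5535.
SE = √(0.247137 × 0.00437815) = 0.0329.
z = (0.5696 − 0.5473)/0.0329 = 0.0223/0.0329 = 0.68.
p-value = P(Z > 0.678) ≈ 0.2490.

z = 0.68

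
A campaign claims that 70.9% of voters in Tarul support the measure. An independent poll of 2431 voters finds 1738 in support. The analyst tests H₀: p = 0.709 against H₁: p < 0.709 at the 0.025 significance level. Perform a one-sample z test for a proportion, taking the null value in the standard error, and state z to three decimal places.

z = 0.644

p̂ = 1738/2431 = 0.71493.
Standard error under H₀: √(0.709×0.291/2431) = 0.00921.
z = (0.71493 − 0.709)/0.00921 = 0.00593/0.00921 = 0.644.
p-value = P(Z < 0.644) ≈ 0.7402, so at α = 0.025 we fail to reject H₀.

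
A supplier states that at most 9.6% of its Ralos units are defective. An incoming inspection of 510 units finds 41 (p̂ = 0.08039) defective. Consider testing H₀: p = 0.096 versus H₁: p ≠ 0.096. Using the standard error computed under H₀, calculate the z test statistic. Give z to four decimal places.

p̂ = 41/510 = 0.080392.
Under H₀, SE = √(0.096·0.904/510) = √(0.000170165) = 0.013045.
z = (0.080392 − 0.096)/0.013045 = -0.015608/0.013045 = -1.1965.
Two-sided p-value ≈ 2·Φ(−1.196) = 0.2315.

z = -1.1965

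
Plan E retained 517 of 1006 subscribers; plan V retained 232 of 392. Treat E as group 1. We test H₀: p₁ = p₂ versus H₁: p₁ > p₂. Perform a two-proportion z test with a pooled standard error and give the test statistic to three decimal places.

z = -2.624

p̂₁ = 517/1006 ≈ 0.51392, p̂₂ = 232/392 ≈ 0.59184.
Pooled p̂ = (517+232)/(1006+392) = 749/1398 = 0.53577.
SE = √(p̂(1−p̂)(1/n₁+1/n₂)) = √(0.53577·0.46423·0.00354506) = √(0.000881729) = 0.02969.
z = (0.51392 − 0.59184)/0.02969 = -0.07792/0.02969 = -2.624.
p-value = P(Z > -2.624) ≈ 0.9957.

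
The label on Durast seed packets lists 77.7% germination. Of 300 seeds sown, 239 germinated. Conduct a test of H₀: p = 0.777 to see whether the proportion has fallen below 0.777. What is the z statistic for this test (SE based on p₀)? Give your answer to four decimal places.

z = 0.8183

p̂ = 239/300 ≈ 0.796667.
SE = √(p₀(1−p₀)/n) = √(0.17327/300) = 0.024033.
z = (0.796667 − 0.777)/0.024033 = 0.019667/0.024033 = 0.8183.
p-value = P(Z < 0.818) ≈ 0.7934.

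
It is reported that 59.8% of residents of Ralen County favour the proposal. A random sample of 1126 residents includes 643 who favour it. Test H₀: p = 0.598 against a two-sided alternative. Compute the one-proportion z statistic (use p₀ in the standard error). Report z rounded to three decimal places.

z = -1.845

p̂ = 643/1126 ≈ 0.57105.
SE = √(p₀(1−p₀)/n) = √(0.2404/1126) = 0.01461.
z = (0.57105 − 0.598)/0.01461 = -0.02695/0.01461 = -1.845.
p-value = 2·P(Z > 1.845) ≈ 0.0651.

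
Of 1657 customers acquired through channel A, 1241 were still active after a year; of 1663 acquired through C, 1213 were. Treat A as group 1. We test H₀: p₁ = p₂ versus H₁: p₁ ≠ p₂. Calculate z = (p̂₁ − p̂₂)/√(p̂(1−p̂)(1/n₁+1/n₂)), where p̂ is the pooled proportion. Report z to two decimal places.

z = 1.28

p̂₁ = 1241/1657 = 0.7489, p̂₂ = 1213/1663 = 0.7294.
Pooled p̂ = (1241+1213)/(1657+1663) = 2454/3320 = 0.7392.
SE = √(0.192804 × 0.00120482) = 0.0152.
z = (0.7489 − 0.7294)/0.0152 = 0.0195/0.0152 = 1.28.
Two-sided p-value ≈ 2·Φ(−1.282) = 0.1998.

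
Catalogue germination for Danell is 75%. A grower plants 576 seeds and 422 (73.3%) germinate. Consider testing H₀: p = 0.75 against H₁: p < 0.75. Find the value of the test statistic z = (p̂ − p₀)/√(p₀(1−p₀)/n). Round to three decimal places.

z = -0.962

p̂ = 422/576 = 0.73264.
Standard error under H₀: √(0.75×0.25/576) = 0.01804.
z = (0.73264 − 0.75)/0.01804 = -0.01736/0.01804 = -0.962.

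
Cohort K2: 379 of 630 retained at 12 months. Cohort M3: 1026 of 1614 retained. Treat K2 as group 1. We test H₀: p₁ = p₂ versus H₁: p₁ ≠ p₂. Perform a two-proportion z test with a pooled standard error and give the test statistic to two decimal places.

p̂₁ = 379/630 = 0.6016, p̂₂ = 1026/1614 = 0.6357.
Pooled p̂ = (379+1026)/(630+1614) = 1405/2244 = 0.6261.
SE = √(p̂(1−p̂)(1/n₁+1/n₂)) = √(0.6261·0.3739·0.00220688) = √(0.00051662) = 0.0227.
z = (0.6016 − 0.6357)/0.0227 = -0.0341/0.0227 = -1.50.
Two-sided p-value ≈ 2·Φ(−1.500) = 0.1335.

z = -1.50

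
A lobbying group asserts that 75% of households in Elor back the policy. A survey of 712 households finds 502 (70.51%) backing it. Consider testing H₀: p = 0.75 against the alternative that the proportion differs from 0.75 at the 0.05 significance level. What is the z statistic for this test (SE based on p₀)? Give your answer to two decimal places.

p̂ = 502/712 = 0.7051.
Under H₀, SE = √(0.75·0.25/712) = √(0.000263343) = 0.0162.
z = (0.7051 − 0.75)/0.0162 = -0.0449/0.0162 = -2.77.
p-value = 2·P(Z > 2.770) ≈ 0.0056, so at α = 0.05 we reject H₀.

z = -2.77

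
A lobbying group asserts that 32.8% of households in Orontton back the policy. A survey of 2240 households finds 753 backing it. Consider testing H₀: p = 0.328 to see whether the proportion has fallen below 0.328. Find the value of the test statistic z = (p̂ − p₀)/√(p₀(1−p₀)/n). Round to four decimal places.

p̂ = 753/2240 ≈ 0.336161.
Under H₀, SE = √(0.328·0.672/2240) = √(9.84e-05) = 0.009920.
z = (0.336161 − 0.328)/0.009920 = 0.008161/0.009920 = 0.8227.
p-value = P(Z < 0.823) ≈ 0.7947.

z = 0.8227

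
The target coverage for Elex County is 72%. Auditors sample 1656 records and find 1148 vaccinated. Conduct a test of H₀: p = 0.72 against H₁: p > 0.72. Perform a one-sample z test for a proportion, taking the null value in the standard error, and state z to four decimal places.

p̂ = 1148/1656 = 0.6932367.
SE = √(p₀(1−p₀)/n) = √(0.2016/1656) = 0.0110335.
z = (0.6932367 − 0.72)/0.0110335 = -0.0267633/0.0110335 = -2.4256.
p-value = P(Z > -2.426) ≈ 0.9924.

z = -2.4256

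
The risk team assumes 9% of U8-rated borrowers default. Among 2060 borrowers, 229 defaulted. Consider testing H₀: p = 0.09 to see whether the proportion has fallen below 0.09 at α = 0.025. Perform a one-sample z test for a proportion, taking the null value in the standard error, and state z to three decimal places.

z = 3.357

p̂ = 229/2060 ≈ 0.111165.
SE = √(p₀(1−p₀)/n) = √(0.0819/2060) = 0.006305.
z = (0.111165 − 0.09)/0.006305 = 0.021165/0.006305 = 3.357.
p-value = P(Z < 3.357) ≈ 0.9996; since p > α = 0.025, fail to reject H₀.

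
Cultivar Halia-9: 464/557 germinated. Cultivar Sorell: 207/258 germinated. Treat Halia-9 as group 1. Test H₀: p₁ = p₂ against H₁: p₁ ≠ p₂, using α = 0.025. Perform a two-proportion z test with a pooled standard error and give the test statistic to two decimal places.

z = 1.07

p̂₁ = 464/557 = 0.8330, p̂₂ = 207/258 = 0.8023.
Pooled p̂ = (464+207)/(557+258) = 671/815 = 0.8233.
SE = √(p̂(1−p̂)(1/n₁+1/n₂)) = √(0.8233·0.1767·0.0056713) = √(0.000824997) = 0.0287.
z = (0.8330 − 0.8023)/0.0287 = 0.0307/0.0287 = 1.07.
p-value = 2·P(Z > 1.069) ≈ 0.2850. With α = 0.025, fail to reject H₀.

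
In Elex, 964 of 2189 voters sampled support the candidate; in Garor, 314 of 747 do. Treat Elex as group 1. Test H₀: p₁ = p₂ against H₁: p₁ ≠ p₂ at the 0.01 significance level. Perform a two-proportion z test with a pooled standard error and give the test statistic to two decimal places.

z = 0.95

p̂₁ = 964/2189 = 0.44038, p̂₂ = 314/747 = 0.42035.
Pooled p̂ = (964+314)/(2189+747) = 1278/2936 = 0.43529.
SE = √(p̂(1−p̂)(1/n₁+1/n₂)) = √(0.43529·0.56471·0.00179552) = √(0.00044136) = 0.02101.
z = (0.44038 − 0.42035)/0.02101 = 0.02003/0.02101 = 0.95.
p-value = 2·P(Z > 0.954) ≈ 0.3402. With α = 0.01, fail to reject H₀.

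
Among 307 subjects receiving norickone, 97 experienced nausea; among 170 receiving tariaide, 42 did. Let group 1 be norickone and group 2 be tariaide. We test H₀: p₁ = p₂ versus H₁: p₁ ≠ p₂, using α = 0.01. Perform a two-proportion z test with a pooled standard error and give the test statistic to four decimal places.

z = 1.5861

p̂₁ = 97/307 = 0.315961, p̂₂ = 42/170 = 0.247059.
Pooled p̂ = (97+42)/(307+170) = 139/477 = 0.291405.
SE = √(p̂(1−p̂)(1/n₁+1/n₂)) = √(0.291405·0.708595·0.00913968) = √(0.00188723) = 0.043442.
z = (0.315961 − 0.247059)/0.043442 = 0.068902/0.043442 = 1.5861.
p-value = 2·P(Z > 1.586) ≈ 0.1127, so at α = 0.01 we fail to reject H₀.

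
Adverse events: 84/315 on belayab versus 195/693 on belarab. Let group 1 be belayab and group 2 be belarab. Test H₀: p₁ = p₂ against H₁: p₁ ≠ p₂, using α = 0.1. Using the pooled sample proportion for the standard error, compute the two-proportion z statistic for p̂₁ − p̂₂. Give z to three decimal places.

z = -0.484

p̂₁ = 84/315 = 0.26667, p̂₂ = 195/693 = 0.28139.
Pooled p̂ = (84+195)/(315+693) = 279/1008 = 0.27679.
SE = √(p̂(1−p̂)(1/n₁+1/n₂)) = √(0.27679·0.72321·0.0046176) = √(0.000924331) = 0.03040.
z = (0.26667 − 0.28139)/0.03040 = -0.01472/0.03040 = -0.484.
Two-sided p-value ≈ 2·Φ(−0.484) = 0.6283, so at α = 0.1 we fail to reject H₀.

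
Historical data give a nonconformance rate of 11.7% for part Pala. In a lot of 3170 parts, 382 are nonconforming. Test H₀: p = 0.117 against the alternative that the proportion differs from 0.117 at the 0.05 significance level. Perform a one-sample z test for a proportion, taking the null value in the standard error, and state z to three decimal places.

p̂ = 382/3170 ≈ 0.120505.
Standard error under H₀: √(0.117×0.883/3170) = 0.005709.
z = (0.120505 − 0.117)/0.005709 = 0.003505/0.005709 = 0.614.
p-value = 2·P(Z > 0.614) ≈ 0.5393; since p > α = 0.05, fail to reject H₀.

z = 0.614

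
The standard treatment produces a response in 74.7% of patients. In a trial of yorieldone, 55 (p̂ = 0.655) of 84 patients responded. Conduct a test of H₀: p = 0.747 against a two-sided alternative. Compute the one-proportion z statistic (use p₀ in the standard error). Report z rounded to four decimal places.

z = -1.9446

p̂ = 55/84 ≈ 0.654762.
SE = √(p₀(1−p₀)/n) = √(0.18899/84) = 0.047433.
z = (0.654762 − 0.747)/0.047433 = -0.092238/0.047433 = -1.9446.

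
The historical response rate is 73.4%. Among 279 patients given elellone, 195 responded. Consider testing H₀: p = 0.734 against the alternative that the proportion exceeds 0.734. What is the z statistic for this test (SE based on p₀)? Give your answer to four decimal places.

p̂ = 195/279 ≈ 0.698925.
Standard error under H₀: √(0.734×0.266/279) = 0.026454.
z = (0.698925 − 0.734)/0.026454 = -0.035075/0.026454 = -1.3259.

z = -1.3259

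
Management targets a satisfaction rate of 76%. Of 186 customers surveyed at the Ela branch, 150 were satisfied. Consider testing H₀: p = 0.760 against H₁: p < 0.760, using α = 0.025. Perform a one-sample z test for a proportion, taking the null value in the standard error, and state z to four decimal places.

z = 1.4834

p̂ = 150/186 = 0.806452.
SE = √(p₀(1−p₀)/n) = √(0.1824/186) = 0.031315.
z = (0.806452 − 0.76)/0.031315 = 0.046452/0.031315 = 1.4834.
p-value = P(Z < 1.483) ≈ 0.9310, so at α = 0.025 we fail to reject H₀.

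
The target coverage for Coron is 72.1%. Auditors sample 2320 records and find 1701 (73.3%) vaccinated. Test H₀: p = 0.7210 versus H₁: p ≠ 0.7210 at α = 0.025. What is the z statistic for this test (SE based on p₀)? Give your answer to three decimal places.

z = 1.309

p̂ = 1701/2320 = 0.73319.
Standard error under H₀: √(0.721×0.279/2320) = 0.00931.
z = (0.73319 − 0.721)/0.00931 = 0.01219/0.00931 = 1.309.
p-value = 2·P(Z > 1.309) ≈ 0.1905. With α = 0.025, fail to reject H₀.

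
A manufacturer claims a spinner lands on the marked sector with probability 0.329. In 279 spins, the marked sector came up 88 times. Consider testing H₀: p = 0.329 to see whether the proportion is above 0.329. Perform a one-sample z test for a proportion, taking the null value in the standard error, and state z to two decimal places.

p̂ = 88/279 = 0.3154.
SE = √(p₀(1−p₀)/n) = √(0.22076/279) = 0.0281.
z = (0.3154 − 0.329)/0.0281 = -0.0136/0.0281 = -0.48.
p-value = P(Z > -0.483) ≈ 0.6855.

z = -0.48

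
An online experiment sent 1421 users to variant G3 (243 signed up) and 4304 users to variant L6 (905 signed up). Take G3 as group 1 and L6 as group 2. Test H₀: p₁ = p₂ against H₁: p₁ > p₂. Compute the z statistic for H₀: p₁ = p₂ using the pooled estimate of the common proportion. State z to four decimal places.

p̂₁ = 243/1421 = 0.1710063, p̂₂ = 905/4304 = 0.2102695.
Pooled p̂ = (243+905)/(1421+4304) = 1148/5725 = 0.2005240.
SE = √(0.160314 × 0.000936072) = 0.0122501.
z = (0.1710063 − 0.2102695)/0.0122501 = -0.0392632/0.0122501 = -3.2051.
p-value = P(Z > -3.205) ≈ 0.9993.

z = -3.2051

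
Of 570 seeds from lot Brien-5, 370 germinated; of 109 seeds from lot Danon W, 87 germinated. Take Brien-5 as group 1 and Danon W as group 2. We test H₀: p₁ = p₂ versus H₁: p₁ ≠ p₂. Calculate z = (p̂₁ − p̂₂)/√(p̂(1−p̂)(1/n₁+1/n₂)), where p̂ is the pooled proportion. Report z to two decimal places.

z = -3.04

p̂₁ = 370/570 ≈ 0.6491, p̂₂ = 87/109 ≈ 0.7982.
Pooled p̂ = (370+87)/(570+109) = 457/679 = 0.6730.
SE = √(p̂(1−p̂)(1/n₁+1/n₂)) = √(0.6730·0.3270·0.0109287) = √(0.00240491) = 0.0490.
z = (0.6491 − 0.7982)/0.0490 = -0.1491/0.0490 = -3.04.
p-value = 2·P(Z > 3.039) ≈ 0.0024.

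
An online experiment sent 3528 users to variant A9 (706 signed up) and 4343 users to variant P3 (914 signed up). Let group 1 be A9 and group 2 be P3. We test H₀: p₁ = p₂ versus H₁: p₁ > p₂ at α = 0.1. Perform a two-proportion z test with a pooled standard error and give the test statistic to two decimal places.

p̂₁ = 706/3528 ≈ 0.2001, p̂₂ = 914/4343 ≈ 0.2105.
Pooled p̂ = (706+914)/(3528+4343) = 1620/7871 = 0.2058.
SE = √(p̂(1−p̂)(1/n₁+1/n₂)) = √(0.2058·0.7942·0.000513702) = √(8.39685e-05) = 0.0092.
z = (0.2001 − 0.2105)/0.0092 = -0.0104/0.0092 = -1.13.
p-value = P(Z > -1.128) ≈ 0.8704; since p > α = 0.1, fail to reject H₀.

z = -1.13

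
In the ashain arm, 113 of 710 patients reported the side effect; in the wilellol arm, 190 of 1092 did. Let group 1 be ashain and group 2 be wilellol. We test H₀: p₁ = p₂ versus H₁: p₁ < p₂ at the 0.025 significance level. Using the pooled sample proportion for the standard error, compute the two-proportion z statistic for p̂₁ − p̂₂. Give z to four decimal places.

z = -0.8229

p̂₁ = 113/710 = 0.1591549, p̂₂ = 190/1092 = 0.1739927.
Pooled p̂ = (113+190)/(710+1092) = 303/1802 = 0.1681465.
SE = √(0.139873 × 0.0023242) = 0.0180304.
z = (0.1591549 − 0.1739927)/0.0180304 = -0.0148378/0.0180304 = -0.8229.
p-value = P(Z < -0.823) ≈ 0.2053; since p > α = 0.025, fail to reject H₀.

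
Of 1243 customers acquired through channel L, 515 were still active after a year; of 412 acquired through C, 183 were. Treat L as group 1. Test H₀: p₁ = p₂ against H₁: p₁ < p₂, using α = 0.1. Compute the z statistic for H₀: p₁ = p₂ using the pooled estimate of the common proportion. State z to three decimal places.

p̂₁ = 515/1243 ≈ 0.41432, p̂₂ = 183/412 ≈ 0.44417.
Pooled p̂ = (515+183)/(1243+412) = 698/1655 = 0.42175.
SE = √(0.243877 × 0.00323169) = 0.02807.
z = (0.41432 − 0.44417)/0.02807 = -0.02985/0.02807 = -1.063.
p-value = P(Z < -1.063) ≈ 0.1438, so at α = 0.1 we fail to reject H₀.

z = -1.063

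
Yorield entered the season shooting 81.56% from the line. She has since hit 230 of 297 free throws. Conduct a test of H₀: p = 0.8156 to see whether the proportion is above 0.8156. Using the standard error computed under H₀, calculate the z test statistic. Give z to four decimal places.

z = -1.8304

p̂ = 230/297 = 0.774411.
SE = √(p₀(1−p₀)/n) = √(0.1504/297) = 0.022503.
z = (0.774411 − 0.8156)/0.022503 = -0.041189/0.022503 = -1.8304.
p-value = P(Z > -1.830) ≈ 0.9664.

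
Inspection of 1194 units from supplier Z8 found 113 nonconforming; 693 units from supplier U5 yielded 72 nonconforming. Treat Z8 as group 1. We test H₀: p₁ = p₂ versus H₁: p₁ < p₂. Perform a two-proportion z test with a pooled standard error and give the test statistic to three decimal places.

p̂₁ = 113/1194 ≈ 0.09464, p̂₂ = 72/693 ≈ 0.10390.
Pooled p̂ = (113+72)/(1194+693) = 185/1887 = 0.09804.
SE = √(0.0884275 × 0.00228052) = 0.01420.
z = (0.09464 − 0.10390)/0.01420 = -0.00926/0.01420 = -0.652.

z = -0.652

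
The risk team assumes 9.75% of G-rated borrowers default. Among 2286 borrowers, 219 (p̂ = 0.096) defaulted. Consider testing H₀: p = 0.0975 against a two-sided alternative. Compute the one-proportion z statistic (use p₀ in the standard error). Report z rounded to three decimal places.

p̂ = 219/2286 ≈ 0.09580.
SE = √(p₀(1−p₀)/n) = √(0.087994/2286) = 0.00620.
z = (0.09580 − 0.0975)/0.00620 = -0.00170/0.00620 = -0.274.

z = -0.274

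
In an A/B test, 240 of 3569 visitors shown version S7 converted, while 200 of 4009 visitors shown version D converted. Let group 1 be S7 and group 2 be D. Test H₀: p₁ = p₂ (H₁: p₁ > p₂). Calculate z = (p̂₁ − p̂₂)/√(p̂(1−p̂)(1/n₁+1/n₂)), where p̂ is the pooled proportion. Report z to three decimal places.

z = 3.225

p̂₁ = 240/3569 = 0.067246, p̂₂ = 200/4009 = 0.049888.
Pooled p̂ = (240+200)/(3569+4009) = 440/7578 = 0.058063.
SE = √(p̂(1−p̂)(1/n₁+1/n₂)) = √(0.058063·0.941937·0.000529629) = √(2.89662e-05) = 0.005382.
z = (0.067246 − 0.049888)/0.005382 = 0.017358/0.005382 = 3.225.
p-value = P(Z > 3.225) ≈ 0.0006.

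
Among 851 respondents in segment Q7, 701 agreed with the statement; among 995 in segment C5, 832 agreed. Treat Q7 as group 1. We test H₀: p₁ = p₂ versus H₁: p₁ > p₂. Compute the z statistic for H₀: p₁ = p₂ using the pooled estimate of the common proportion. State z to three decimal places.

z = -0.710

p̂₁ = 701/851 ≈ 0.82374, p̂₂ = 832/995 ≈ 0.83618.
Pooled p̂ = (701+832)/(851+995) = 1533/1846 = 0.83044.
SE = √(p̂(1−p̂)(1/n₁+1/n₂)) = √(0.83044·0.16956·0.00218011) = √(0.000306974) = 0.01752.
z = (0.82374 − 0.83618)/0.01752 = -0.01244/0.01752 = -0.710.
p-value = P(Z > -0.710) ≈ 0.7612.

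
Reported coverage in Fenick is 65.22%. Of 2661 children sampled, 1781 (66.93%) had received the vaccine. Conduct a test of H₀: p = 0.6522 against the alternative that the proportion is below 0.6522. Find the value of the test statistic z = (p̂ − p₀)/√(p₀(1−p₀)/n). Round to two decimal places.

z = 1.85

p̂ = 1781/2661 = 0.66930.
SE = √(p₀(1−p₀)/n) = √(0.22684/2661) = 0.00923.
z = (0.66930 − 0.6522)/0.00923 = 0.01710/0.00923 = 1.85.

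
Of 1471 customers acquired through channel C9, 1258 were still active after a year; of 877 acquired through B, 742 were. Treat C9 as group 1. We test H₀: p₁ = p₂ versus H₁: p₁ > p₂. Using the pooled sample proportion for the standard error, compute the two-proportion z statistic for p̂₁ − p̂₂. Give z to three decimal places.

z = 0.603

p̂₁ = 1258/1471 ≈ 0.855201, p̂₂ = 742/877 ≈ 0.846066.
Pooled p̂ = (1258+742)/(1471+877) = 2000/2348 = 0.851789.
SE = √(0.126245 × 0.00182006) = 0.015158.
z = (0.855201 − 0.846066)/0.015158 = 0.009135/0.015158 = 0.603.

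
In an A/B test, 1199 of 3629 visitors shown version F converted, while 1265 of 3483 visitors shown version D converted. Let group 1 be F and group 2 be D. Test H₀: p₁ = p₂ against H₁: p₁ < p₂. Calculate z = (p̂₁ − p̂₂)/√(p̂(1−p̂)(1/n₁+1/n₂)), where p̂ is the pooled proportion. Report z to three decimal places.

p̂₁ = 1199/3629 ≈ 0.330394, p̂₂ = 1265/3483 ≈ 0.363193.
Pooled p̂ = (1199+1265)/(3629+3483) = 2464/7112 = 0.346457.
SE = √(p̂(1−p̂)(1/n₁+1/n₂)) = √(0.346457·0.653543·0.000562667) = √(0.000127402) = 0.011287.
z = (0.330394 − 0.363193)/0.011287 = -0.032799/0.011287 = -2.906.

z = -2.906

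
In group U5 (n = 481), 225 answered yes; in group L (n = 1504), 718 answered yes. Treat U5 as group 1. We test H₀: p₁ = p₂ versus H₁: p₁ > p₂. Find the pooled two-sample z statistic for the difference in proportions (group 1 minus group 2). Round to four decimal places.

p̂₁ = 225/481 = 0.467775, p̂₂ = 718/1504 = 0.477394.
Pooled p̂ = (225+718)/(481+1504) = 943/1985 = 0.475063.
SE = √(0.249378 × 0.0027439) = 0.026159.
z = (0.467775 − 0.477394)/0.026159 = -0.009619/0.026159 = -0.3677.

z = -0.3677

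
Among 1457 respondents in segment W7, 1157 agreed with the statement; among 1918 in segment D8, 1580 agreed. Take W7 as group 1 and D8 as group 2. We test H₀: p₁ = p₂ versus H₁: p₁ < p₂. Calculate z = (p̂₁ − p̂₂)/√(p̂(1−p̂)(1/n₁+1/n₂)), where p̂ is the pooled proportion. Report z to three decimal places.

p̂₁ = 1157/1457 ≈ 0.794097, p̂₂ = 1580/1918 ≈ 0.823775.
Pooled p̂ = (1157+1580)/(1457+1918) = 2737/3375 = 0.810963.
SE = √(p̂(1−p̂)(1/n₁+1/n₂)) = √(0.810963·0.189037·0.00120772) = √(0.000185146) = 0.013607.
z = (0.794097 − 0.823775)/0.013607 = -0.029678/0.013607 = -2.181.
p-value = P(Z < -2.181) ≈ 0.0146.

z = -2.181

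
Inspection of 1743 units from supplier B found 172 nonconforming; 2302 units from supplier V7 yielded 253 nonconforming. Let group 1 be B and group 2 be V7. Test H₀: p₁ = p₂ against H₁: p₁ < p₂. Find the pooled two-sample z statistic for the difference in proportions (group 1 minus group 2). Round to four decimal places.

p̂₁ = 172/1743 ≈ 0.098680, p̂₂ = 253/2302 ≈ 0.109904.
Pooled p̂ = (172+253)/(1743+2302) = 425/4045 = 0.105068.
SE = √(0.0940287 × 0.00100813) = 0.009736.
z = (0.098680 − 0.109904)/0.009736 = -0.011224/0.009736 = -1.1528.

z = -1.1528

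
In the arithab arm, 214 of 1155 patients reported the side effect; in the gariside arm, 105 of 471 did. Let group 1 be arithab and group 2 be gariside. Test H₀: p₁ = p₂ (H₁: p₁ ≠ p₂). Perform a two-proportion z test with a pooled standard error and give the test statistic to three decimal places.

z = -1.734

p̂₁ = 214/1155 = 0.18528, p̂₂ = 105/471 = 0.22293.
Pooled p̂ = (214+105)/(1155+471) = 319/1626 = 0.19619.
SE = √(0.157698 × 0.00298894) = 0.02171.
z = (0.18528 − 0.22293)/0.02171 = -0.03765/0.02171 = -1.734.
p-value = 2·P(Z > 1.734) ≈ 0.0829.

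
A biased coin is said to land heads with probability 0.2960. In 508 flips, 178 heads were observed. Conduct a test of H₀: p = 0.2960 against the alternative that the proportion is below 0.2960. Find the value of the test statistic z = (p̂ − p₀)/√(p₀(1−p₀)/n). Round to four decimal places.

p̂ = 178/508 ≈ 0.350394.
Standard error under H₀: √(0.296×0.704/508) = 0.020254.
z = (0.350394 − 0.296)/0.020254 = 0.054394/0.020254 = 2.6856.

z = 2.6856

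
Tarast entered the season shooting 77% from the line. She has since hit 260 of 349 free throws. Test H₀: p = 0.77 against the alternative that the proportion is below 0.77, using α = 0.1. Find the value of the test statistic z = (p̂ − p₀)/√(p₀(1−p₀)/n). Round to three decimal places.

p̂ = 260/349 = 0.74499.
Standard error under H₀: √(0.77×0.23/349) = 0.02253.
z = (0.74499 − 0.77)/0.02253 = -0.02501/0.02253 = -1.110.
p-value = P(Z < -1.110) ≈ 0.1334, so at α = 0.1 we fail to reject H₀.

z = -1.110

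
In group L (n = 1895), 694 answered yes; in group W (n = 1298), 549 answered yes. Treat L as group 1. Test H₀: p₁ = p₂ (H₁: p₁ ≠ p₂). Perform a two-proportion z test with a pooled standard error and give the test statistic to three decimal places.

z = -3.229

p̂₁ = 694/1895 = 0.36623, p̂₂ = 549/1298 = 0.42296.
Pooled p̂ = (694+549)/(1895+1298) = 1243/3193 = 0.38929.
SE = √(0.237743 × 0.00129812) = 0.01757.
z = (0.36623 − 0.42296)/0.01757 = -0.05673/0.01757 = -3.229.
Two-sided p-value ≈ 2·Φ(−3.229) = 0.0012.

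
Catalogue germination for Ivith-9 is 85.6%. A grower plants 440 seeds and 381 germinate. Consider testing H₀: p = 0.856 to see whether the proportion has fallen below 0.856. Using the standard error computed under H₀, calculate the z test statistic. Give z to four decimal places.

z = 0.5920

p̂ = 381/440 = 0.865909.
SE = √(p₀(1−p₀)/n) = √(0.12326/440) = 0.016738.
z = (0.865909 − 0.856)/0.016738 = 0.009909/0.016738 = 0.5920.
p-value = P(Z < 0.592) ≈ 0.7231.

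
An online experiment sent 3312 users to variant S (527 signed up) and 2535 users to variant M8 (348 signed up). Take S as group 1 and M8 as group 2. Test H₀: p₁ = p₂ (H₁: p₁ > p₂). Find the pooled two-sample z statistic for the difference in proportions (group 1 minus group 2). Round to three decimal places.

z = 2.320

p̂₁ = 527/3312 ≈ 0.159118, p̂₂ = 348/2535 ≈ 0.137278.
Pooled p̂ = (527+348)/(3312+2535) = 875/5847 = 0.149649.
SE = √(0.127254 × 0.00069641) = 0.009414.
z = (0.159118 − 0.137278)/0.009414 = 0.021840/0.009414 = 2.320.
p-value = P(Z > 2.320) ≈ 0.0102.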